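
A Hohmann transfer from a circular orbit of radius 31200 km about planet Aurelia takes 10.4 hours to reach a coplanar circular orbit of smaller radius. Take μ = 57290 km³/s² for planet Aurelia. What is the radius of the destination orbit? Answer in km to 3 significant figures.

r₂ = 9030 km

Transfer time t = 10.4 hours = 37440 s, and t = π√(a_t³/μ).
So a_t = (μ t²/π²)^(1/3) = (57290 × (37440)² / π²)^(1/3) = 20113 km.
Since a_t = (r₁ + r₂)/2, r₂ = 2a_t − r₁ = 2×20113 − 31200 = 9026 km.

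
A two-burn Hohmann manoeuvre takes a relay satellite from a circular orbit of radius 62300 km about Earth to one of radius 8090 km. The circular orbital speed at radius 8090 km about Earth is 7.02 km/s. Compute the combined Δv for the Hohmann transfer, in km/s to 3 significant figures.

From the circular-orbit relation v² = μ/r at r = 8090 km: μ = v²r = (7.02)² × 8090 = 3.98678×10^5 km³/s².
The Hohmann ellipse has a_t = (r₁ + r₂)/2 = 35195 km.
Circular speed at r₁: v₁ = √(μ/r₁) = √(3.98678×10^5/62300) = 2.530 km/s.
On the transfer ellipse at r₁, vis-viva equation gives v_a = √[μ(2/r₁ − 1/a_t)] = 1.213 km/s.
First burn Δv₁ = |v_a − v₁| = 1.317 km/s.
Circular speed at r₂: v₂ = √(μ/r₂) = 7.020 km/s.
Transfer-orbit speed at r₂: v_p = √[μ(2/r₂ − 1/a_t)] = 9.340 km/s.
Second burn Δv₂ = |v₂ − v_p| = 2.320 km/s.
Δv = Δv₁ + Δv₂ = 1.317 + 2.320 = 3.637 km/s.

Δv = 3.64 km/s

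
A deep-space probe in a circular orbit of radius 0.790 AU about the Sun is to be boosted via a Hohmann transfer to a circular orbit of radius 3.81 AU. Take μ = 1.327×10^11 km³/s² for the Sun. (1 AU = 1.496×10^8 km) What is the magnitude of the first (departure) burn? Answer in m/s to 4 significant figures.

In km: r₁ = 0.790 × 1.496×10^8 = 1.18184×10^8 km; r₂ = 3.81 × 1.496×10^8 = 5.69976×10^8 km.
The Hohmann ellipse has a_t = (r₁ + r₂)/2 = 3.4408×10^8 km.
Circular speed at r = 1.18184×10^8 km: v_c = √(μ/r) = 33.509 km/s.
Transfer-orbit speed at the same r (vis-viva, a = a_t): v_t = √[μ(2/r − 1/a_t)] = 43.128 km/s.
Δv₁ = |v_t − v_c| = |43.128 − 33.509| = 9.619 km/s.

Δv₁ = 9619 m/s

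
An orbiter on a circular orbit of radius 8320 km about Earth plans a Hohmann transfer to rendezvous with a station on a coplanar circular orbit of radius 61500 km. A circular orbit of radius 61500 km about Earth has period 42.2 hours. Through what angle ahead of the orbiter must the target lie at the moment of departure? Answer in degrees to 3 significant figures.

φ = 103°

From Kepler's third law T² = 4π²r³/μ at r = 61500 km, T = 42.2 hours = 42.2 × 3600 s = 1.5192×10^5 s: μ = 4π²r³/T² = 3.97883×10^5 km³/s².
Semi-major axis of the transfer orbit: a_t = (8320 + 61500)/2 = 34910 km.
Transfer time t = π√(a_t³/μ) = 32486 s.
Target angular speed ω₂ = √(μ/r₂³) = 4.1359×10^-5 rad/s.
Angle swept by the target during transfer: ω₂·t = 1.3436 rad = 76.98°.
Arrival is 180° from departure on the ellipse, so φ = 180° − 76.98° = 103°.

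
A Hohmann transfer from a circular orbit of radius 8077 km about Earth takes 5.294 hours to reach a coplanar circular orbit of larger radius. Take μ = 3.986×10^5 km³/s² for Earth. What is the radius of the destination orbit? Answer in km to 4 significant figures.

Transfer time t = 5.294 hours = 19058.4 s, and t = π√(a_t³/μ).
So a_t = (μ t²/π²)^(1/3) = (3.986×10^5 × (19058.4)² / π²)^(1/3) = 24480 km.
Since a_t = (r₁ + r₂)/2, r₂ = 2a_t − r₁ = 2×24480 − 8077 = 40883 km.

r₂ = 40880 km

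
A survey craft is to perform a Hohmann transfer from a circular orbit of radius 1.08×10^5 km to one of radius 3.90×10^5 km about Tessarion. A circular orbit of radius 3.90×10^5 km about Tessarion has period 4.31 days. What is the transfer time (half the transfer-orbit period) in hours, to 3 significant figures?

t = 26.4 hours

From Kepler's third law T² = 4π²r³/μ at r = 3.90×10^5 km, T = 4.31 days = 4.31 × 86400 s = 3.72384×10^5 s: μ = 4π²r³/T² = 1.68877×10^7 km³/s².
Transfer-ellipse semi-major axis a_t = (r₁ + r₂)/2 = (1.080×10^5 + 3.900×10^5)/2 = 2.490×10^5 km.
Half the transfer-orbit period gives t = π√(a_t³/μ) = 94990 s.
Converting: 94990 s ÷ 3600 s/hour = 26.4 hours.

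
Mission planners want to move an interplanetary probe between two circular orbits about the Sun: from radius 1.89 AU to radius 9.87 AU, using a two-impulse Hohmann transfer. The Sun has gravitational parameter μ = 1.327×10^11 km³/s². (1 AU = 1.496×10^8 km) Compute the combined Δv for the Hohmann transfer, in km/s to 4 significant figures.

In km: r₁ = 1.89 × 1.496×10^8 = 2.82744×10^8 km; r₂ = 9.87 × 1.496×10^8 = 1.476552×10^9 km.
Semi-major axis of the transfer orbit: a_t = (2.82744×10^8 + 1.476552×10^9)/2 = 8.79648×10^8 km.
At r₁ the circular-orbit speed is v₁ = √(μ/r₁) = 21.664 km/s.
On the transfer ellipse at r₁, vis-viva equation gives v_p = √[μ(2/r₁ − 1/a_t)] = 28.068 km/s.
First burn Δv₁ = |v_p − v₁| = 6.404 km/s.
At r₂, v₂ = √(μ/r₂) = 9.480 km/s.
Transfer-orbit speed at r₂: v_a = √[μ(2/r₂ − 1/a_t)] = 5.375 km/s.
Second burn Δv₂ = |v₂ − v_a| = 4.105 km/s.
Total Δv = Δv₁ + Δv₂ = 10.51 km/s.

Δv = 10.51 km/s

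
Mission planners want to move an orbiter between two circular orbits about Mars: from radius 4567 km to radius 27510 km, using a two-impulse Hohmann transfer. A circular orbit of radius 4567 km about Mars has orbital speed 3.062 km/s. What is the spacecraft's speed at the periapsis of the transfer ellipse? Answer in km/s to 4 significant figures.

v = 4.010 km/s

From the circular-orbit relation v² = μ/r at r = 4567 km: μ = v²r = (3.062)² × 4567 = 42819.5 km³/s².
Transfer-ellipse semi-major axis a_t = (r₁ + r₂)/2 = (4567 + 27510)/2 = 16038.5 km.
At periapsis, r = 4567 km.
From the vis-viva equation, v = √[μ(2/r − 1/a_t)] = 4.010 km/s.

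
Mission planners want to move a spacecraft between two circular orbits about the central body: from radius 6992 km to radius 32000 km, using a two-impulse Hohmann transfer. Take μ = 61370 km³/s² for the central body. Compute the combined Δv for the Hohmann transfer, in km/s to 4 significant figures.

Δv = 1.388 km/s

Semi-major axis of the transfer orbit: a_t = (6992 + 32000)/2 = 19496 km.
At r₁ the circular-orbit speed is v₁ = √(μ/r₁) = 2.96263 km/s.
Transfer-orbit speed at r₁ (vis-viva): v_p = √[μ(2/r₁ − 1/a_t)] = 3.79559 km/s.
First burn Δv₁ = |v_p − v₁| = 0.83296 km/s.
Circular speed at r₂: v₂ = √(μ/r₂) = 1.38485 km/s.
Transfer-orbit speed at r₂: v_a = √[μ(2/r₂ − 1/a_t)] = 0.829337 km/s.
Second burn Δv₂ = |v₂ − v_a| = 0.55551 km/s.
Total Δv = Δv₁ + Δv₂ = 1.388 km/s.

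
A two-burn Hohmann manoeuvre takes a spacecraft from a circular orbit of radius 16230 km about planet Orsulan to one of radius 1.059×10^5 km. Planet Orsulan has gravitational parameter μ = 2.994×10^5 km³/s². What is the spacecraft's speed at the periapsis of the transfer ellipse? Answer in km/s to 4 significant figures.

v = 5.656 km/s

Transfer-ellipse semi-major axis a_t = (r₁ + r₂)/2 = (16230 + 1.059×10^5)/2 = 61065 km.
At periapsis, r = 16230 km.
From the vis-viva equation, v = √[μ(2/r − 1/a_t)] = 5.656 km/s.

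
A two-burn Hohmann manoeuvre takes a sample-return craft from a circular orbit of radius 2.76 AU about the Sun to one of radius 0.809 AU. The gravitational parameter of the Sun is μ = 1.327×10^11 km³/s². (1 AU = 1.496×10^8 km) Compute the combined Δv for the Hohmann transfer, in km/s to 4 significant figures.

Δv = 13.92 km/s

In km: r₁ = 2.76 × 1.496×10^8 = 4.12896×10^8 km; r₂ = 0.809 × 1.496×10^8 = 1.210264×10^8 km.
The Hohmann ellipse has a_t = (r₁ + r₂)/2 = 2.669612×10^8 km.
At r₁ the circular-orbit speed is v₁ = √(μ/r₁) = 17.9273 km/s.
Transfer-orbit speed at r₁ (vis-viva equation): v_a = √[μ(2/r₁ − 1/a_t)] = 12.0707 km/s.
First burn Δv₁ = |v_a − v₁| = 5.8566 km/s.
Circular speed at r₂: v₂ = √(μ/r₂) = 33.1128 km/s.
Transfer-orbit speed at r₂: v_p = √[μ(2/r₂ − 1/a_t)] = 41.1805 km/s.
Second burn Δv₂ = |v₂ − v_p| = 8.0677 km/s.
Total Δv = Δv₁ + Δv₂ = 13.92 km/s.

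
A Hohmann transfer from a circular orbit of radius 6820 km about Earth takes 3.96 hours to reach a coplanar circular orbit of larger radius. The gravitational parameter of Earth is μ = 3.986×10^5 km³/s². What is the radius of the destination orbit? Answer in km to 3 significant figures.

r₂ = 33500 km

Transfer time t = 3.96 hours = 14256 s, and t = π√(a_t³/μ).
So a_t = (μ t²/π²)^(1/3) = (3.986×10^5 × (14256)² / π²)^(1/3) = 20172 km.
Since a_t = (r₁ + r₂)/2, r₂ = 2a_t − r₁ = 2×20172 − 6820 = 33524 km.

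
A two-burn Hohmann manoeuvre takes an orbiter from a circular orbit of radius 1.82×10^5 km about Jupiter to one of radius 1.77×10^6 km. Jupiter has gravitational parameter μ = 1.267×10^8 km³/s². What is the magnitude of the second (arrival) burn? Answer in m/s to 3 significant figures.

Δv₂ = 4810 m/s

Transfer-ellipse semi-major axis a_t = (r₁ + r₂)/2 = (1.820×10^5 + 1.770×10^6)/2 = 9.760×10^5 km.
Circular speed at r = 1.770×10^6 km: v_c = √(μ/r) = 8.461 km/s.
Vis-viva on the transfer ellipse at r = 1.770×10^6 km gives v_t = √[μ(2/r − 1/a_t)] = 3.654 km/s.
Δv₂ = |v_t − v_c| = |3.654 − 8.461| = 4.807 km/s.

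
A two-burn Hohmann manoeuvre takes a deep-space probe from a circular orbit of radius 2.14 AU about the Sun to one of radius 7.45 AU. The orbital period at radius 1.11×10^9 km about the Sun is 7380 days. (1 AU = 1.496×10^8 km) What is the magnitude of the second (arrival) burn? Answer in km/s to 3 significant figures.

Δv₂ = 3.62 km/s

From Kepler's third law T² = 4π²r³/μ at r = 1.11×10^9 km, T = 7380 days = 7380 × 86400 s = 6.37632×10^8 s: μ = 4π²r³/T² = 1.32797×10^11 km³/s².
In km: r₁ = 2.14 × 1.496×10^8 = 3.20144×10^8 km; r₂ = 7.45 × 1.496×10^8 = 1.11452×10^9 km.
The Hohmann ellipse has a_t = (r₁ + r₂)/2 = 7.17332×10^8 km.
Circular speed at r = 1.11452×10^9 km: v_c = √(μ/r) = 10.9157 km/s.
Vis-viva on the transfer ellipse at r = 1.11452×10^9 km gives v_t = √[μ(2/r − 1/a_t)] = 7.29227 km/s.
Δv₂ = |v_t − v_c| = |7.29227 − 10.9157| = 3.623 km/s.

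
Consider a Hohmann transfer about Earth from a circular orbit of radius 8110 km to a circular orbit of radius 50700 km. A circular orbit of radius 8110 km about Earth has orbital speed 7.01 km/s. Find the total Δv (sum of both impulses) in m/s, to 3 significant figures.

From the circular-orbit relation v² = μ/r at r = 8110 km: μ = v²r = (7.01)² × 8110 = 3.98526×10^5 km³/s².
The Hohmann ellipse has a_t = (r₁ + r₂)/2 = 29405 km.
Circular speed at r₁: v₁ = √(μ/r₁) = √(3.98526×10^5/8110) = 7.010 km/s.
On the transfer ellipse at r₁, vis-viva gives v_p = √[μ(2/r₁ − 1/a_t)] = 9.205 km/s.
First burn Δv₁ = |v_p − v₁| = 2.195 km/s.
At r₂, v₂ = √(μ/r₂) = 2.8037 km/s.
Transfer-orbit speed at r₂: v_a = √[μ(2/r₂ − 1/a_t)] = 1.4724 km/s.
Second burn Δv₂ = |v₂ − v_a| = 1.331 km/s.
Δv = Δv₁ + Δv₂ = 2.195 + 1.331 = 3.526 km/s.

Δv = 3530 m/s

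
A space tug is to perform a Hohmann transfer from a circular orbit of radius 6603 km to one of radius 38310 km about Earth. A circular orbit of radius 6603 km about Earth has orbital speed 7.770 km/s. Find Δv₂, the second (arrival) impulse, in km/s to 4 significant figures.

Δv₂ = 1.477 km/s

From the circular-orbit relation v² = μ/r at r = 6603 km: μ = v²r = (7.770)² × 6603 = 3.98642×10^5 km³/s².
Transfer-ellipse semi-major axis a_t = (r₁ + r₂)/2 = (6603 + 38310)/2 = 22456.5 km.
Circular speed at r = 38310 km: v_c = √(μ/r) = 3.226 km/s.
Transfer-orbit speed at the same r (vis-viva, a = a_t): v_t = √[μ(2/r − 1/a_t)] = 1.749 km/s.
Δv₂ = |v_t − v_c| = |1.749 − 3.226| = 1.477 km/s.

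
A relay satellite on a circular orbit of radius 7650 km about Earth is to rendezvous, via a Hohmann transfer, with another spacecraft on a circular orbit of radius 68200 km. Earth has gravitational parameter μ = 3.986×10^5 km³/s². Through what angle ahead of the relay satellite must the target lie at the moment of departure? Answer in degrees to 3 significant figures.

Semi-major axis of the transfer orbit: a_t = (7650 + 68200)/2 = 37925 km.
The half-period of the transfer ellipse is t = π√(a_t³/μ) = 36750 s.
Target angular speed ω₂ = √(μ/r₂³) = 3.545×10^-5 rad/s.
Angle swept by the target during transfer: ω₂·t = 1.3028 rad = 74.64°.
The relay satellite traverses 180° on the transfer ellipse, so the target must lead by 180° − 74.64° = 105°.

φ = 105°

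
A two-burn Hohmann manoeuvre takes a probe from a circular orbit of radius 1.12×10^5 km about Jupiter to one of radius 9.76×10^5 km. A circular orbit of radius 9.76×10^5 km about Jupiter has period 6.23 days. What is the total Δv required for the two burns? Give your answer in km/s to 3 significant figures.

Δv = 17.6 km/s

From Kepler's third law T² = 4π²r³/μ at r = 9.76×10^5 km, T = 6.23 days = 6.23 × 86400 s = 5.38272×10^5 s: μ = 4π²r³/T² = 1.26679×10^8 km³/s².
Semi-major axis of the transfer orbit: a_t = (1.120×10^5 + 9.760×10^5)/2 = 5.440×10^5 km.
Circular speed at r₁: v₁ = √(μ/r₁) = √(1.26679×10^8/1.120×10^5) = 33.63 km/s.
Transfer-orbit speed at r₁ (vis-viva equation): v_p = √[μ(2/r₁ − 1/a_t)] = 45.05 km/s.
First burn Δv₁ = |v_p − v₁| = 11.42 km/s.
Circular speed at r₂: v₂ = √(μ/r₂) = 11.3927 km/s.
Transfer-orbit speed at r₂: v_a = √[μ(2/r₂ − 1/a_t)] = 5.16937 km/s.
Second burn Δv₂ = |v₂ − v_a| = 6.223 km/s.
Δv = Δv₁ + Δv₂ = 11.42 + 6.223 = 17.64 km/s.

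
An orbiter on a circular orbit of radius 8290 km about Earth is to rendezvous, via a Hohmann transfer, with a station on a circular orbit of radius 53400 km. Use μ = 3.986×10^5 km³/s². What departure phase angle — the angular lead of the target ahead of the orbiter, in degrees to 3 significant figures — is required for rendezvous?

φ = 101°

The Hohmann ellipse has a_t = (r₁ + r₂)/2 = 30845 km.
Transfer time t = π√(a_t³/μ) = 26956.2 s.
Target angular speed ω₂ = √(μ/r₂³) = 5.11631×10^-5 rad/s.
Angle swept by the target during transfer: ω₂·t = 1.3792 rad = 79.02°.
Arrival is 180° from departure on the ellipse, so φ = 180° − 79.02° = 101°.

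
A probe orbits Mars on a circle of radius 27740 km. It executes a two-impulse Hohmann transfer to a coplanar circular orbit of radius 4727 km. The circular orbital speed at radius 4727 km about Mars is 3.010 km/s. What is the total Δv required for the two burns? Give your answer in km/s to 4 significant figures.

Δv = 1.497 km/s

From the circular-orbit relation v² = μ/r at r = 4727 km: μ = v²r = (3.010)² × 4727 = 42827.1 km³/s².
The Hohmann ellipse has a_t = (r₁ + r₂)/2 = 16233.5 km.
Circular speed at r₁: v₁ = √(μ/r₁) = √(42827.1/27740) = 1.2425 km/s.
On the transfer ellipse at r₁, vis-viva equation gives v_a = √[μ(2/r₁ − 1/a_t)] = 0.67049 km/s.
First burn Δv₁ = |v_a − v₁| = 0.5720 km/s.
At r₂, v₂ = √(μ/r₂) = 3.0100 km/s.
Transfer-orbit speed at r₂: v_p = √[μ(2/r₂ − 1/a_t)] = 3.9347 km/s.
Second burn Δv₂ = |v₂ − v_p| = 0.9247 km/s.
Total Δv = Δv₁ + Δv₂ = 1.497 km/s.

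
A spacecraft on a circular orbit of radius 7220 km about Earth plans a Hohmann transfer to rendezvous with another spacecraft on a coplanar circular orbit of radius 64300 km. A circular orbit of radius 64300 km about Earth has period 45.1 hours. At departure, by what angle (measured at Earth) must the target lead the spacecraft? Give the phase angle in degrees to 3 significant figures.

φ = 105°

From Kepler's third law T² = 4π²r³/μ at r = 64300 km, T = 45.1 hours = 45.1 × 3600 s = 1.6236×10^5 s: μ = 4π²r³/T² = 3.98139×10^5 km³/s².
Transfer-ellipse semi-major axis a_t = (r₁ + r₂)/2 = (7220 + 64300)/2 = 35760 km.
The half-period of the transfer ellipse is t = π√(a_t³/μ) = 33669 s.
Target angular speed ω₂ = √(μ/r₂³) = 3.8699×10^-5 rad/s.
Angle swept by the target during transfer: ω₂·t = 1.30296 rad = 74.65°.
Arrival is 180° from departure on the ellipse, so φ = 180° − 74.65° = 105°.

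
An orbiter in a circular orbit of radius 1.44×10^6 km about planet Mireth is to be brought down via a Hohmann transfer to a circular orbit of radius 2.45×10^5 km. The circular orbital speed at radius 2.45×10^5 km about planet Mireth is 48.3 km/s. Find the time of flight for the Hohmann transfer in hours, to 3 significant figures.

From the circular-orbit relation v² = μ/r at r = 2.45×10^5 km: μ = v²r = (48.3)² × 2.45×10^5 = 5.71558×10^8 km³/s².
Semi-major axis of the transfer orbit: a_t = (1.440×10^6 + 2.450×10^5)/2 = 8.425×10^5 km.
Half the transfer-orbit period gives t = π√(a_t³/μ) = 1.016×10^5 s.
Converting: 1.016×10^5 s ÷ 3600 s/hour = 28.2 hours.

t = 28.2 hours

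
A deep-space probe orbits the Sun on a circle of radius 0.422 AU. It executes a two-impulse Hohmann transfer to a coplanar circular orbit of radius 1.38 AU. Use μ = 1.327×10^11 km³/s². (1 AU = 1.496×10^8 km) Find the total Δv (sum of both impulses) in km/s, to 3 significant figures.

In km: r₁ = 0.422 × 1.496×10^8 = 6.31312×10^7 km; r₂ = 1.38 × 1.496×10^8 = 2.06448×10^8 km.
Transfer-ellipse semi-major axis a_t = (r₁ + r₂)/2 = (6.31312×10^7 + 2.06448×10^8)/2 = 1.347896×10^8 km.
At r₁ the circular-orbit speed is v₁ = √(μ/r₁) = 45.85 km/s.
On the transfer ellipse at r₁, v² = μ(2/r − 1/a) gives v_p = √[μ(2/r₁ − 1/a_t)] = 56.74 km/s.
First burn Δv₁ = |v_p − v₁| = 10.89 km/s.
Circular speed at r₂: v₂ = √(μ/r₂) = 25.353 km/s.
Transfer-orbit speed at r₂: v_a = √[μ(2/r₂ − 1/a_t)] = 17.351 km/s.
Second burn Δv₂ = |v₂ − v_a| = 8.002 km/s.
Total Δv = Δv₁ + Δv₂ = 18.89 km/s.

Δv = 18.9 km/s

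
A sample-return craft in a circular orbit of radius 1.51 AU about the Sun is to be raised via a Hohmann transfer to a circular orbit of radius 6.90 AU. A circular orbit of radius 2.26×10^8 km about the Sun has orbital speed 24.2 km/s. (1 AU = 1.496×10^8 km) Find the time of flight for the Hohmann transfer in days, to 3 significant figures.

From the circular-orbit relation v² = μ/r at r = 2.26×10^8 km: μ = v²r = (24.2)² × 2.26×10^8 = 1.32355×10^11 km³/s².
In km: r₁ = 1.51 × 1.496×10^8 = 2.25896×10^8 km; r₂ = 6.90 × 1.496×10^8 = 1.03224×10^9 km.
The Hohmann ellipse has a_t = (r₁ + r₂)/2 = 6.29068×10^8 km.
By Kepler's third law the transfer-orbit period is T = 2π√(a_t³/μ), so t = T/2 = 1.362×10^8 s.
Converting: 1.362×10^8 s ÷ 86400 s/day = 1580 days.

t = 1580 days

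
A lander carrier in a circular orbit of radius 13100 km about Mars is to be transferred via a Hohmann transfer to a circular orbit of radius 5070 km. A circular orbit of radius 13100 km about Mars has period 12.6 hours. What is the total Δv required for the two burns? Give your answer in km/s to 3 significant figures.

Δv = 1.04 km/s

From Kepler's third law T² = 4π²r³/μ at r = 13100 km, T = 12.6 hours = 12.6 × 3600 s = 45360 s: μ = 4π²r³/T² = 43134.8 km³/s².
Transfer-ellipse semi-major axis a_t = (r₁ + r₂)/2 = (13100 + 5070)/2 = 9085 km.
Circular speed at r₁: v₁ = √(μ/r₁) = √(43134.8/13100) = 1.815 km/s.
On the transfer ellipse at r₁, v² = μ(2/r − 1/a) gives v_a = √[μ(2/r₁ − 1/a_t)] = 1.356 km/s.
First burn Δv₁ = |v_a − v₁| = 0.4590 km/s.
At r₂, v₂ = √(μ/r₂) = 2.9168 km/s.
Transfer-orbit speed at r₂: v_p = √[μ(2/r₂ − 1/a_t)] = 3.5025 km/s.
Second burn Δv₂ = |v₂ − v_p| = 0.5857 km/s.
Δv = Δv₁ + Δv₂ = 0.4590 + 0.5857 = 1.045 km/s.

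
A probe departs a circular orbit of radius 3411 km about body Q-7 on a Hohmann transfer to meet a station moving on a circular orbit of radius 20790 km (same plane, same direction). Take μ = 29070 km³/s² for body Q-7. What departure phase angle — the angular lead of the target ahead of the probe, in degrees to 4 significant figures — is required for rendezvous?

φ = 100.1°

The Hohmann ellipse has a_t = (r₁ + r₂)/2 = 12100.5 km.
Transfer time t = π√(a_t³/μ) = 24530 s.
The target's mean motion on its circular orbit is ω₂ = √(μ/r₂³) = 5.688×10^-5 rad/s.
Angle swept by the target during transfer: ω₂·t = 1.395 rad = 79.93°.
The probe traverses 180° on the transfer ellipse, so the target must lead by 180° − 79.93° = 100.1°.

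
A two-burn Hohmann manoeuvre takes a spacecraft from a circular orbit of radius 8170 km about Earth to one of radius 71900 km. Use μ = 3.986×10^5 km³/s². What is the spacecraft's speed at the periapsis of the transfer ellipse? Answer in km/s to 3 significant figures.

The Hohmann ellipse has a_t = (r₁ + r₂)/2 = 40035 km.
The periapsis of the transfer ellipse is at r = 8170 km.
From the vis-viva equation, v = √[μ(2/r − 1/a_t)] = 9.361 km/s.

v = 9.36 km/s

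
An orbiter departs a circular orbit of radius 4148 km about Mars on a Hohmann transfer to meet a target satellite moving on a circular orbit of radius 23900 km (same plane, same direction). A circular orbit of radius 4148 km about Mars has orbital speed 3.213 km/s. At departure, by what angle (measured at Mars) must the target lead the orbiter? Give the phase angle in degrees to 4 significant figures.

φ = 99.09°

From the circular-orbit relation v² = μ/r at r = 4148 km: μ = v²r = (3.213)² × 4148 = 42821.3 km³/s².
Transfer-ellipse semi-major axis a_t = (r₁ + r₂)/2 = (4148 + 23900)/2 = 14024 km.
The half-period of the transfer ellipse is t = π√(a_t³/μ) = 25213 s.
Target angular speed ω₂ = √(μ/r₂³) = 5.6006×10^-5 rad/s.
Angle swept by the target during transfer: ω₂·t = 1.4121 rad = 80.91°.
The orbiter traverses 180° on the transfer ellipse, so the target must lead by 180° − 80.91° = 99.09°.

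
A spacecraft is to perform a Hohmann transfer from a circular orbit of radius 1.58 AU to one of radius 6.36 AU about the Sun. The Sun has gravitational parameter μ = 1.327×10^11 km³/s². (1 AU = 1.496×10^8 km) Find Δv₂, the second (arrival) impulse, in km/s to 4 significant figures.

In km: r₁ = 1.58 × 1.496×10^8 = 2.36368×10^8 km; r₂ = 6.36 × 1.496×10^8 = 9.51456×10^8 km.
Transfer-ellipse semi-major axis a_t = (r₁ + r₂)/2 = (2.36368×10^8 + 9.51456×10^8)/2 = 5.93912×10^8 km.
On the circular orbit at r = 9.51456×10^8 km, v_c = √(μ/r) = 11.8098 km/s.
Vis-viva on the transfer ellipse at r = 9.51456×10^8 km gives v_t = √[μ(2/r − 1/a_t)] = 7.45031 km/s.
Δv₂ = |v_t − v_c| = |7.45031 − 11.8098| = 4.359 km/s.

Δv₂ = 4.359 km/s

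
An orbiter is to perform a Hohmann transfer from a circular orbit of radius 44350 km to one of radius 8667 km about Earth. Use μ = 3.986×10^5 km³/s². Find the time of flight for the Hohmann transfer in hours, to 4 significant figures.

Transfer-ellipse semi-major axis a_t = (r₁ + r₂)/2 = (44350 + 8667)/2 = 26508.5 km.
By Kepler's third law the transfer-orbit period is T = 2π√(a_t³/μ), so t = T/2 = 21476 s.
Converting: 21476 s ÷ 3600 s/hour = 5.966 hours.

t = 5.966 hours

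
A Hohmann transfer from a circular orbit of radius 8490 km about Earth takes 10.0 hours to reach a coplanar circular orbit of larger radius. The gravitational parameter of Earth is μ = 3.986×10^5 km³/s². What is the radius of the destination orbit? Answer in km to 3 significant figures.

r₂ = 66300 km

Transfer time t = 10.0 hours = 36000 s, and t = π√(a_t³/μ).
So a_t = (μ t²/π²)^(1/3) = (3.986×10^5 × (36000)² / π²)^(1/3) = 37407 km.
Since a_t = (r₁ + r₂)/2, r₂ = 2a_t − r₁ = 2×37407 − 8490 = 66324 km.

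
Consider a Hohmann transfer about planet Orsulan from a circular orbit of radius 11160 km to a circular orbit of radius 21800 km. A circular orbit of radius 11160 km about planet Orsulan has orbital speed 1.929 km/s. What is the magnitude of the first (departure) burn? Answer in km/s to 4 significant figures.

Δv₁ = 0.2896 km/s

From the circular-orbit relation v² = μ/r at r = 11160 km: μ = v²r = (1.929)² × 11160 = 41526.8 km³/s².
Transfer-ellipse semi-major axis a_t = (r₁ + r₂)/2 = (11160 + 21800)/2 = 16480 km.
On the circular orbit at r = 11160 km, v_c = √(μ/r) = 1.9290 km/s.
Vis-viva on the transfer ellipse at r = 11160 km gives v_t = √[μ(2/r − 1/a_t)] = 2.2186 km/s.
Δv₁ = |v_t − v_c| = |2.2186 − 1.9290| = 0.2896 km/s.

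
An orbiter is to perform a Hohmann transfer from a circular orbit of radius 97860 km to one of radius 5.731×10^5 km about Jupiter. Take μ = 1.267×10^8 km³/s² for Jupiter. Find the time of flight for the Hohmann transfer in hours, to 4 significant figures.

Transfer-ellipse semi-major axis a_t = (r₁ + r₂)/2 = (97860 + 5.731×10^5)/2 = 3.3548×10^5 km.
Transfer time t = π√(a_t³/μ) = π√((3.3548×10^5)³ / 1.267×10^8) = 54230 s.
Converting: 54230 s ÷ 3600 s/hour = 15.06 hours.

t = 15.06 hours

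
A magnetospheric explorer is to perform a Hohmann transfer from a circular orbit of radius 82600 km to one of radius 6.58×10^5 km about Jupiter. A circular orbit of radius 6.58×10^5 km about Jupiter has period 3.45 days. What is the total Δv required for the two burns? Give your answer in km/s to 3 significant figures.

Δv = 20.4 km/s

From Kepler's third law T² = 4π²r³/μ at r = 6.58×10^5 km, T = 3.45 days = 3.45 × 86400 s = 2.9808×10^5 s: μ = 4π²r³/T² = 1.26582×10^8 km³/s².
Transfer-ellipse semi-major axis a_t = (r₁ + r₂)/2 = (82600 + 6.580×10^5)/2 = 3.703×10^5 km.
Circular speed at r₁: v₁ = √(μ/r₁) = √(1.26582×10^8/82600) = 39.147 km/s.
Transfer-orbit speed at r₁ (vis-viva equation): v_p = √[μ(2/r₁ − 1/a_t)] = 52.183 km/s.
First burn Δv₁ = |v_p − v₁| = 13.04 km/s.
Circular speed at r₂: v₂ = √(μ/r₂) = 13.87 km/s.
Transfer-orbit speed at r₂: v_a = √[μ(2/r₂ − 1/a_t)] = 6.551 km/s.
Second burn Δv₂ = |v₂ − v_a| = 7.319 km/s.
Δv = Δv₁ + Δv₂ = 13.04 + 7.319 = 20.36 km/s.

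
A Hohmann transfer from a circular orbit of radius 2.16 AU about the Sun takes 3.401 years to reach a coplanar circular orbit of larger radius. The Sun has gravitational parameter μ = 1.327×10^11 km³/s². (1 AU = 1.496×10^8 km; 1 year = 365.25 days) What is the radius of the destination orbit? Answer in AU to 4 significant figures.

In km: r₁ = 2.16 × 1.496×10^8 = 3.23136×10^8 km.
Transfer time t = 3.401 years × 365.25 × 86400 s = 1.073273976×10^8 s, and t = π√(a_t³/μ).
So a_t = (μ t²/π²)^(1/3) = (1.327×10^11 × (1.073273976×10^8)² / π²)^(1/3) = 5.3703×10^8 km.
Since a_t = (r₁ + r₂)/2, r₂ = 2a_t − r₁ = 2×5.3703×10^8 − 3.23136×10^8 = 7.50924×10^8 km.
In AU: r₂ = 7.50924×10^8 / 1.496×10^8 = 5.020 AU.

r₂ = 5.020 AU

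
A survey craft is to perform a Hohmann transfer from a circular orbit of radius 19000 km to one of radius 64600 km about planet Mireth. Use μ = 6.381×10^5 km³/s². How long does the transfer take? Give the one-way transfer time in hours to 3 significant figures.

The Hohmann ellipse has a_t = (r₁ + r₂)/2 = 41800 km.
Half the transfer-orbit period gives t = π√(a_t³/μ) = 33610 s.
Converting: 33610 s ÷ 3600 s/hour = 9.34 hours.

t = 9.34 hours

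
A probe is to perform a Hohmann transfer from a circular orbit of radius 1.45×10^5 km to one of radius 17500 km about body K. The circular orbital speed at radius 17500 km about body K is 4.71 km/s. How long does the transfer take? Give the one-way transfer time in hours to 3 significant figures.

From the circular-orbit relation v² = μ/r at r = 17500 km: μ = v²r = (4.71)² × 17500 = 3.88222×10^5 km³/s².
Transfer-ellipse semi-major axis a_t = (r₁ + r₂)/2 = (1.450×10^5 + 17500)/2 = 81250 km.
By Kepler's third law the transfer-orbit period is T = 2π√(a_t³/μ), so t = T/2 = 1.168×10^5 s.
Converting: 1.168×10^5 s ÷ 3600 s/hour = 32.4 hours.

t = 32.4 hours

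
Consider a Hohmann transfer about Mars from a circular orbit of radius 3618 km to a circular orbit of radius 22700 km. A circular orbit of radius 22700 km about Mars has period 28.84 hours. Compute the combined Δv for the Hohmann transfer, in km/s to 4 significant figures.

Δv = 1.732 km/s

From Kepler's third law T² = 4π²r³/μ at r = 22700 km, T = 28.84 hours = 28.84 × 3600 s = 1.03824×10^5 s: μ = 4π²r³/T² = 42839.2 km³/s².
Transfer-ellipse semi-major axis a_t = (r₁ + r₂)/2 = (3618 + 22700)/2 = 13159 km.
At r₁ the circular-orbit speed is v₁ = √(μ/r₁) = 3.4410 km/s.
On the transfer ellipse at r₁, v² = μ(2/r − 1/a) gives v_p = √[μ(2/r₁ − 1/a_t)] = 4.5195 km/s.
First burn Δv₁ = |v_p − v₁| = 1.0785 km/s.
Circular speed at r₂: v₂ = √(μ/r₂) = 1.37375 km/s.
Transfer-orbit speed at r₂: v_a = √[μ(2/r₂ − 1/a_t)] = 0.720329 km/s.
Second burn Δv₂ = |v₂ − v_a| = 0.65342 km/s.
Total Δv = Δv₁ + Δv₂ = 1.732 km/s.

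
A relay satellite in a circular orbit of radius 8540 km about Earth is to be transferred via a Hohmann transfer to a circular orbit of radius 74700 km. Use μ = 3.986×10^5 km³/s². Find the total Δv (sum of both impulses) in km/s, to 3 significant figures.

Δv = 3.58 km/s

The Hohmann ellipse has a_t = (r₁ + r₂)/2 = 41620 km.
Circular speed at r₁: v₁ = √(μ/r₁) = √(3.986×10^5/8540) = 6.8319 km/s.
Transfer-orbit speed at r₁ (vis-viva equation): v_p = √[μ(2/r₁ − 1/a_t)] = 9.1527 km/s.
First burn Δv₁ = |v_p − v₁| = 2.3208 km/s.
Circular speed at r₂: v₂ = √(μ/r₂) = 2.3100 km/s.
Transfer-orbit speed at r₂: v_a = √[μ(2/r₂ − 1/a_t)] = 1.0464 km/s.
Second burn Δv₂ = |v₂ − v_a| = 1.2636 km/s.
Δv = Δv₁ + Δv₂ = 2.3208 + 1.2636 = 3.584 km/s.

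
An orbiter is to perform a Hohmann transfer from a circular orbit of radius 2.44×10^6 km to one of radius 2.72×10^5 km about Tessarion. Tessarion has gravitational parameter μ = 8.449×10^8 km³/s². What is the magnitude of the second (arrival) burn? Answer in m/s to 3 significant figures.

Δv₂ = 19000 m/s

Semi-major axis of the transfer orbit: a_t = (2.440×10^6 + 2.720×10^5)/2 = 1.356×10^6 km.
Circular speed at r = 2.720×10^5 km: v_c = √(μ/r) = 55.73 km/s.
Transfer-orbit speed at the same r (vis-viva, a = a_t): v_t = √[μ(2/r − 1/a_t)] = 74.76 km/s.
Δv₂ = |v_t − v_c| = |74.76 − 55.73| = 19.03 km/s.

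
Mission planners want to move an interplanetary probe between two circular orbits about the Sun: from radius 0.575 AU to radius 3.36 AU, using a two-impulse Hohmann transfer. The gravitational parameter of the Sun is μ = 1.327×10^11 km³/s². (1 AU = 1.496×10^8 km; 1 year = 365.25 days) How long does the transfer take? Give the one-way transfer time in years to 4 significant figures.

In km: r₁ = 0.575 × 1.496×10^8 = 8.602×10^7 km; r₂ = 3.36 × 1.496×10^8 = 5.02656×10^8 km.
Semi-major axis of the transfer orbit: a_t = (8.602×10^7 + 5.02656×10^8)/2 = 2.94338×10^8 km.
Half the transfer-orbit period gives t = π√(a_t³/μ) = 4.355×10^7 s.
Converting: 4.355×10^7 s ÷ 3.15576×10^7 s/year (365.25 × 86400) = 1.380 years.

t = 1.380 years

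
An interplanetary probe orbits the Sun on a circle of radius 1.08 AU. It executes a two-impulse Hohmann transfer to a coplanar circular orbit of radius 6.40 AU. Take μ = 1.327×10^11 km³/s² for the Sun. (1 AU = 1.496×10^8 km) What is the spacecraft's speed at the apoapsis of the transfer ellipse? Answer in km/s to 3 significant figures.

v = 6.33 km/s

In km: r₁ = 1.08 × 1.496×10^8 = 1.61568×10^8 km; r₂ = 6.40 × 1.496×10^8 = 9.5744×10^8 km.
The Hohmann ellipse has a_t = (r₁ + r₂)/2 = 5.59504×10^8 km.
The apoapsis of the transfer ellipse is at r = 9.5744×10^8 km.
Applying v² = μ(2/r − 1/a_t): v = 6.326 km/s.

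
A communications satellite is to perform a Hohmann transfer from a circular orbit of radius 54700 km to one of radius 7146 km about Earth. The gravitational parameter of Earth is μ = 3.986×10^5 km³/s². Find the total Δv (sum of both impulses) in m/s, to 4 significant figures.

Δv = 3866 m/s

The Hohmann ellipse has a_t = (r₁ + r₂)/2 = 30923 km.
At r₁ the circular-orbit speed is v₁ = √(μ/r₁) = 2.699448 km/s.
On the transfer ellipse at r₁, vis-viva gives v_a = √[μ(2/r₁ − 1/a_t)] = 1.297674 km/s.
First burn Δv₁ = |v_a − v₁| = 1.40177 km/s.
Circular speed at r₂: v₂ = √(μ/r₂) = 7.468565 km/s.
Transfer-orbit speed at r₂: v_p = √[μ(2/r₂ − 1/a_t)] = 9.933219 km/s.
Second burn Δv₂ = |v₂ − v_p| = 2.46465 km/s.
Δv = Δv₁ + Δv₂ = 1.40177 + 2.46465 = 3.866 km/s.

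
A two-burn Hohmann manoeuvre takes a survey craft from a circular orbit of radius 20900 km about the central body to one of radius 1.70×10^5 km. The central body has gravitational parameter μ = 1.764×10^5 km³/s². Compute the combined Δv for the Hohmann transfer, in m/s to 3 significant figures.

Δv = 1510 m/s

The Hohmann ellipse has a_t = (r₁ + r₂)/2 = 95450 km.
At r₁ the circular-orbit speed is v₁ = √(μ/r₁) = 2.905201 km/s.
On the transfer ellipse at r₁, vis-viva equation gives v_p = √[μ(2/r₁ − 1/a_t)] = 3.877150 km/s.
First burn Δv₁ = |v_p − v₁| = 0.9719 km/s.
Circular speed at r₂: v₂ = √(μ/r₂) = 1.01865 km/s.
Transfer-orbit speed at r₂: v_a = √[μ(2/r₂ − 1/a_t)] = 0.476661 km/s.
Second burn Δv₂ = |v₂ − v_a| = 0.5420 km/s.
Total Δv = Δv₁ + Δv₂ = 1.514 km/s.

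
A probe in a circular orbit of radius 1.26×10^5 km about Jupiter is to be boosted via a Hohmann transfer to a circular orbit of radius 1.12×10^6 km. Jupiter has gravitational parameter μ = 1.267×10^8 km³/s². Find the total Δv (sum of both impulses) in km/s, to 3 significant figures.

Δv = 16.7 km/s

Transfer-ellipse semi-major axis a_t = (r₁ + r₂)/2 = (1.260×10^5 + 1.120×10^6)/2 = 6.230×10^5 km.
Circular speed at r₁: v₁ = √(μ/r₁) = √(1.267×10^8/1.260×10^5) = 31.71 km/s.
Transfer-orbit speed at r₁ (v² = μ(2/r − 1/a)): v_p = √[μ(2/r₁ − 1/a_t)] = 42.52 km/s.
First burn Δv₁ = |v_p − v₁| = 10.81 km/s.
At r₂, v₂ = √(μ/r₂) = 10.636 km/s.
Transfer-orbit speed at r₂: v_a = √[μ(2/r₂ − 1/a_t)] = 4.7832 km/s.
Second burn Δv₂ = |v₂ − v_a| = 5.853 km/s.
Total Δv = Δv₁ + Δv₂ = 16.66 km/s.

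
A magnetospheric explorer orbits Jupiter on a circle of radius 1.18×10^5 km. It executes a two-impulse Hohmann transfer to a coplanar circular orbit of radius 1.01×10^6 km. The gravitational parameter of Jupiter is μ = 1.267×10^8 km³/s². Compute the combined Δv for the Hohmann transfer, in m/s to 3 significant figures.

Semi-major axis of the transfer orbit: a_t = (1.180×10^5 + 1.010×10^6)/2 = 5.640×10^5 km.
At r₁ the circular-orbit speed is v₁ = √(μ/r₁) = 32.77 km/s.
Transfer-orbit speed at r₁ (vis-viva equation): v_p = √[μ(2/r₁ − 1/a_t)] = 43.85 km/s.
First burn Δv₁ = |v_p − v₁| = 11.08 km/s.
At r₂, v₂ = √(μ/r₂) = 11.20 km/s.
Transfer-orbit speed at r₂: v_a = √[μ(2/r₂ − 1/a_t)] = 5.123 km/s.
Second burn Δv₂ = |v₂ − v_a| = 6.077 km/s.
Δv = Δv₁ + Δv₂ = 11.08 + 6.077 = 17.16 km/s.

Δv = 17200 m/s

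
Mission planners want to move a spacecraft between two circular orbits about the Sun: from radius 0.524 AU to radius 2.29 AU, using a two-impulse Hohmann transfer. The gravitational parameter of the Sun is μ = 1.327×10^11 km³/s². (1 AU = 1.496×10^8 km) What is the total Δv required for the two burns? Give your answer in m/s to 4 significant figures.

In km: r₁ = 0.524 × 1.496×10^8 = 7.83904×10^7 km; r₂ = 2.29 × 1.496×10^8 = 3.42584×10^8 km.
The Hohmann ellipse has a_t = (r₁ + r₂)/2 = 2.104872×10^8 km.
Circular speed at r₁: v₁ = √(μ/r₁) = √(1.327×10^11/7.83904×10^7) = 41.14 km/s.
On the transfer ellipse at r₁, v² = μ(2/r − 1/a) gives v_p = √[μ(2/r₁ − 1/a_t)] = 52.49 km/s.
First burn Δv₁ = |v_p − v₁| = 11.35 km/s.
Circular speed at r₂: v₂ = √(μ/r₂) = 19.68 km/s.
Transfer-orbit speed at r₂: v_a = √[μ(2/r₂ − 1/a_t)] = 12.01 km/s.
Second burn Δv₂ = |v₂ − v_a| = 7.670 km/s.
Total Δv = Δv₁ + Δv₂ = 19.02 km/s.

Δv = 19020 m/s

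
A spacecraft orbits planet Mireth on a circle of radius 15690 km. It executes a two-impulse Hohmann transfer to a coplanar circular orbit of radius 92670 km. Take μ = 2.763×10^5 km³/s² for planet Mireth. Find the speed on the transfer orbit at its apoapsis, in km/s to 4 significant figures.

v = 0.9292 km/s

Semi-major axis of the transfer orbit: a_t = (15690 + 92670)/2 = 54180 km.
At apoapsis, r = 92670 km.
Vis-viva: v = √[μ(2/r − 1/a_t)] = √[2.763×10^5 × (2/92670 − 1/54180)] = 0.9292 km/s.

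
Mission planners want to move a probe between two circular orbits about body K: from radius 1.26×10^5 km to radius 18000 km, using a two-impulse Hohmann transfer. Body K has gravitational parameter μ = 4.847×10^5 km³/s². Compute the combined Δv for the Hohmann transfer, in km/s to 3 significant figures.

Transfer-ellipse semi-major axis a_t = (r₁ + r₂)/2 = (1.260×10^5 + 18000)/2 = 72000 km.
At r₁ the circular-orbit speed is v₁ = √(μ/r₁) = 1.96133 km/s.
On the transfer ellipse at r₁, v² = μ(2/r − 1/a) gives v_a = √[μ(2/r₁ − 1/a_t)] = 0.980666 km/s.
First burn Δv₁ = |v_a − v₁| = 0.9807 km/s.
At r₂, v₂ = √(μ/r₂) = 5.18920 km/s.
Transfer-orbit speed at r₂: v_p = √[μ(2/r₂ − 1/a_t)] = 6.86466 km/s.
Second burn Δv₂ = |v₂ − v_p| = 1.675 km/s.
Total Δv = Δv₁ + Δv₂ = 2.656 km/s.

Δv = 2.66 km/s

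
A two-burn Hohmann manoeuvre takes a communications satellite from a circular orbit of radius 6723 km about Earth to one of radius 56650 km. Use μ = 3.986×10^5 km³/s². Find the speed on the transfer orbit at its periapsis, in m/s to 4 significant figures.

Transfer-ellipse semi-major axis a_t = (r₁ + r₂)/2 = (6723 + 56650)/2 = 31686.5 km.
The periapsis of the transfer ellipse is at r = 6723 km.
From the vis-viva equation, v = √[μ(2/r − 1/a_t)] = 10.30 km/s.

v = 10300 m/s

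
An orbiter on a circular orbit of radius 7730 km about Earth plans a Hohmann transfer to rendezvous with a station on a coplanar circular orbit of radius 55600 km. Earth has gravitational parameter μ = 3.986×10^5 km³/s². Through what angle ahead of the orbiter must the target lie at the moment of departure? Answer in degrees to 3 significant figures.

The Hohmann ellipse has a_t = (r₁ + r₂)/2 = 31665 km.
The half-period of the transfer ellipse is t = π√(a_t³/μ) = 28038 s.
Target angular speed ω₂ = √(μ/r₂³) = 4.8157×10^-5 rad/s.
Angle swept by the target during transfer: ω₂·t = 1.3502 rad = 77.36°.
Arrival is 180° from departure on the ellipse, so φ = 180° − 77.36° = 103°.

φ = 103°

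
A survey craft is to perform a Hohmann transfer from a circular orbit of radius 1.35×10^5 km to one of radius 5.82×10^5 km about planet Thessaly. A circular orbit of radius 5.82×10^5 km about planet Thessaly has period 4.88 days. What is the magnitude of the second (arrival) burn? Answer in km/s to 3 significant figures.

From Kepler's third law T² = 4π²r³/μ at r = 5.82×10^5 km, T = 4.88 days = 4.88 × 86400 s = 4.21632×10^5 s: μ = 4π²r³/T² = 4.37786×10^7 km³/s².
The Hohmann ellipse has a_t = (r₁ + r₂)/2 = 3.585×10^5 km.
Circular speed at r = 5.820×10^5 km: v_c = √(μ/r) = 8.673 km/s.
Transfer-orbit speed at the same r (vis-viva, a = a_t): v_t = √[μ(2/r − 1/a_t)] = 5.322 km/s.
Δv₂ = |v_t − v_c| = |5.322 − 8.673| = 3.351 km/s.

Δv₂ = 3.35 km/s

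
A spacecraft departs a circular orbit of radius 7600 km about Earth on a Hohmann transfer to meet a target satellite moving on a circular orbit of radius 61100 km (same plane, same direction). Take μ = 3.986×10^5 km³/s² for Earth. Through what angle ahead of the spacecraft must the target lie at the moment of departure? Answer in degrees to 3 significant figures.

φ = 104°

Transfer-ellipse semi-major axis a_t = (r₁ + r₂)/2 = (7600 + 61100)/2 = 34350 km.
The half-period of the transfer ellipse is t = π√(a_t³/μ) = 31679 s.
Target angular speed ω₂ = √(μ/r₂³) = 4.1803×10^-5 rad/s.
Angle swept by the target during transfer: ω₂·t = 1.3243 rad = 75.88°.
The spacecraft traverses 180° on the transfer ellipse, so the target must lead by 180° − 75.88° = 104°.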